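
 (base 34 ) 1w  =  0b1000010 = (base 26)2e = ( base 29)28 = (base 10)66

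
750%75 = 0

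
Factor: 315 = 3^2*5^1*7^1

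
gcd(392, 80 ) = 8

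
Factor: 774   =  2^1*3^2*43^1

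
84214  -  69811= 14403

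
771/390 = 257/130 = 1.98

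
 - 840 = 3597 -4437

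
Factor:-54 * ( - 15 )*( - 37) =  - 29970 = - 2^1*3^4*5^1*37^1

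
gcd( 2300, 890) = 10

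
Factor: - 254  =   -2^1*127^1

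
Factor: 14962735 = 5^1*97^1 *30851^1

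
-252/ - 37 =252/37=6.81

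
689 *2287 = 1575743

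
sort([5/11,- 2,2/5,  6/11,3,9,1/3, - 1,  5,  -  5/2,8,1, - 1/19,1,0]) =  [ - 5/2,-2,-1, - 1/19,0,1/3,2/5,  5/11,6/11, 1,  1, 3,5,8,9 ] 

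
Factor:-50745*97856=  - 2^6*3^1  *  5^1*11^1*17^1*139^1*199^1 = -4965702720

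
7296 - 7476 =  - 180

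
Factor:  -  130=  - 2^1*5^1*13^1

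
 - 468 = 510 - 978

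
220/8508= 55/2127= 0.03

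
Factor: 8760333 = 3^1 * 127^1*22993^1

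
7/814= 7/814 = 0.01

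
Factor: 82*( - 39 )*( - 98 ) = 2^2*3^1 *7^2*13^1*41^1 = 313404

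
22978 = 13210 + 9768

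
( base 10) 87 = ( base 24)3f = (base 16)57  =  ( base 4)1113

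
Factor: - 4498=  -2^1*13^1*173^1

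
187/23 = 8 + 3/23= 8.13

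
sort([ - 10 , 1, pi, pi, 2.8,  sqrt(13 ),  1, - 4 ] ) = [ - 10, - 4, 1  ,  1,2.8, pi,pi, sqrt( 13)]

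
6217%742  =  281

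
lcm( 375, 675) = 3375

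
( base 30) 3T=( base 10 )119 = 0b1110111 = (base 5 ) 434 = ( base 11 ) a9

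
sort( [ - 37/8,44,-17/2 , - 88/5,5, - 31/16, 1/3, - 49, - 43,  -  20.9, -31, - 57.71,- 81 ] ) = [-81, - 57.71, - 49, - 43, - 31, - 20.9, - 88/5,-17/2 , - 37/8, - 31/16,1/3,5,44 ] 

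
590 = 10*59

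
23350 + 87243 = 110593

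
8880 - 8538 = 342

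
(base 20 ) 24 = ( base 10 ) 44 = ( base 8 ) 54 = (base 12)38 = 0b101100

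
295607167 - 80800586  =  214806581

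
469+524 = 993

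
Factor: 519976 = 2^3*64997^1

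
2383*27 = 64341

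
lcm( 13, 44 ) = 572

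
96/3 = 32 = 32.00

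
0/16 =0 = 0.00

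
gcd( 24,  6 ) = 6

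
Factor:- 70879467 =  -  3^1*23626489^1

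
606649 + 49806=656455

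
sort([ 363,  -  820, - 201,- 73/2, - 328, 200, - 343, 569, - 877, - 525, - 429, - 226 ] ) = [ - 877,-820, - 525, - 429, - 343, - 328, - 226, - 201,  -  73/2, 200, 363, 569]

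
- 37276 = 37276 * ( - 1)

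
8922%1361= 756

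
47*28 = 1316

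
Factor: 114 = 2^1*3^1*19^1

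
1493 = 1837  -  344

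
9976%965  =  326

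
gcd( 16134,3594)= 6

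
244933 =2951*83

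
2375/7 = 2375/7 =339.29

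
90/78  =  15/13 = 1.15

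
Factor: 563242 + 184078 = 747320 = 2^3*5^1*7^1*17^1*157^1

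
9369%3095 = 84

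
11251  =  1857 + 9394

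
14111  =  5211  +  8900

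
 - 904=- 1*904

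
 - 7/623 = -1 + 88/89 = - 0.01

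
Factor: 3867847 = 3867847^1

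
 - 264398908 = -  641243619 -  - 376844711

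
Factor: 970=2^1*5^1* 97^1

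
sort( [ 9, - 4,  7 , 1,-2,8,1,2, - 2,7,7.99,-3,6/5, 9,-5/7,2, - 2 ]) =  [- 4,-3, - 2, - 2, - 2, - 5/7, 1,1, 6/5,2, 2,  7,7,7.99,8,9,9] 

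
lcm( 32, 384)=384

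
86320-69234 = 17086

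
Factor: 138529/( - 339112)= - 2^ ( - 3) * 97^ (  -  1 )*317^1 =- 317/776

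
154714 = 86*1799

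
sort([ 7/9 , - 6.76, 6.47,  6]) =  [ - 6.76, 7/9,6,6.47 ] 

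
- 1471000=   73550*( - 20) 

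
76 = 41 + 35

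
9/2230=9/2230= 0.00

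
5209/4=5209/4 = 1302.25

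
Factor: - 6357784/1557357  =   - 2^3*3^( - 1 )*37^1*47^1 *457^1*519119^( - 1 )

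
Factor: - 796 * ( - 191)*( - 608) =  - 92437888 = -2^7*19^1*191^1*199^1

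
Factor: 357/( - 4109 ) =  -  3^1*17^1*587^ ( - 1 ) = -51/587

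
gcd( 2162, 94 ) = 94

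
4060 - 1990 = 2070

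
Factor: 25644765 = 3^1 *5^1 *577^1 * 2963^1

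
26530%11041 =4448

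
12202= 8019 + 4183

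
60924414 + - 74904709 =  -13980295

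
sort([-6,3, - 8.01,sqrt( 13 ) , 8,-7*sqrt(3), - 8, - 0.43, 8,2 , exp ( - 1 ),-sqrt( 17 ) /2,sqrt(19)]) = [ - 7*sqrt(3 ), - 8.01, - 8,  -  6, - sqrt(17)/2,-0.43,exp( - 1 ),2, 3,sqrt(13),sqrt (19 ), 8,8]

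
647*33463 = 21650561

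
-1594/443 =-4 + 178/443 = - 3.60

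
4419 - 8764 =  - 4345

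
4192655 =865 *4847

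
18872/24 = 2359/3 = 786.33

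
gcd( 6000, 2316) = 12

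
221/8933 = 221/8933 = 0.02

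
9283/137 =67 + 104/137 = 67.76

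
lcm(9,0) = 0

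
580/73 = 580/73  =  7.95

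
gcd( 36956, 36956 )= 36956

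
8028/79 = 8028/79 = 101.62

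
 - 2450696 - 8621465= -11072161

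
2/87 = 2/87 = 0.02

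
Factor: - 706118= - 2^1*7^1*31^1*1627^1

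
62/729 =62/729 = 0.09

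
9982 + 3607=13589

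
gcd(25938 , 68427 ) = 9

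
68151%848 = 311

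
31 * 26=806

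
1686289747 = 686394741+999895006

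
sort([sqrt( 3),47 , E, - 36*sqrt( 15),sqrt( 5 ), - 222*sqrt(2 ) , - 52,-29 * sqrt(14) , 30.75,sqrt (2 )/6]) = [ - 222 * sqrt(2),-36 *sqrt(15 ), - 29*sqrt(14 ) , - 52,sqrt( 2)/6,sqrt(3),sqrt(5), E,30.75, 47]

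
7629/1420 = 5 + 529/1420 = 5.37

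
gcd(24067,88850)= 1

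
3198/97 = 3198/97 = 32.97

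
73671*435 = 32046885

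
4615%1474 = 193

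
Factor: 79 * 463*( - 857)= - 79^1 * 463^1  *857^1 = - 31346489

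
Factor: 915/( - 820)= - 183/164= -2^( - 2)*3^1*41^( - 1 ) * 61^1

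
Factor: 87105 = 3^1*5^1 * 5807^1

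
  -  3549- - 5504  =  1955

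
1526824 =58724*26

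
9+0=9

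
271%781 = 271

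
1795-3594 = -1799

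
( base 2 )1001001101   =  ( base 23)12e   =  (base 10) 589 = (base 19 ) 1C0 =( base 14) 301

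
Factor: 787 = 787^1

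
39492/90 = 2194/5=438.80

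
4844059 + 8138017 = 12982076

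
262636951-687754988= -425118037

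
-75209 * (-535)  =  40236815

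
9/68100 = 3/22700=0.00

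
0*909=0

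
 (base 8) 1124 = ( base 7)1511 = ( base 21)178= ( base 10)596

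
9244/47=196 + 32/47 = 196.68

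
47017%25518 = 21499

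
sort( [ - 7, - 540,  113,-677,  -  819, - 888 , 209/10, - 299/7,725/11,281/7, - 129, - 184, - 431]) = [ - 888, - 819, - 677, - 540, - 431, - 184, - 129,-299/7,-7,209/10, 281/7,  725/11,113 ] 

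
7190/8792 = 3595/4396 = 0.82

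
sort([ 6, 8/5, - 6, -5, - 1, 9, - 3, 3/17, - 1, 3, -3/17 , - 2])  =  [ - 6, - 5, - 3, - 2, - 1, - 1, - 3/17,3/17, 8/5, 3, 6, 9] 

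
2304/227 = 2304/227 = 10.15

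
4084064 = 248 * 16468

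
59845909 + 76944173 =136790082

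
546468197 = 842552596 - 296084399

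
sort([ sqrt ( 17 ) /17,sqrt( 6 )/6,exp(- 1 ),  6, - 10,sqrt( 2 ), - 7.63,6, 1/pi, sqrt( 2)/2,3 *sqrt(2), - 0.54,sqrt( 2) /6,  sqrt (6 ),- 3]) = [ - 10, - 7.63,-3, - 0.54, sqrt( 2 ) /6,sqrt(17) /17,1/pi,exp(-1 ),sqrt( 6 ) /6,sqrt(2)/2, sqrt( 2),sqrt( 6), 3*sqrt (2 ),6, 6]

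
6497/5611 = 1 +886/5611 = 1.16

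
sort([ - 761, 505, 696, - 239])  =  [ - 761, - 239,505,696 ] 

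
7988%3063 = 1862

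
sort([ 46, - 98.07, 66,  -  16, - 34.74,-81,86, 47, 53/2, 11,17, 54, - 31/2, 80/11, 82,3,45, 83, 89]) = [ - 98.07, - 81, - 34.74, - 16, - 31/2,3, 80/11, 11,  17, 53/2, 45, 46,  47,  54,  66,82, 83,86, 89]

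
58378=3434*17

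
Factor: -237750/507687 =-2^1*5^3*31^( - 1 )*53^( - 1 )*103^( - 1 )* 317^1 = -79250/169229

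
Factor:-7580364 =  - 2^2 * 3^1*11^1*57427^1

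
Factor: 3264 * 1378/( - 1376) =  - 2^2 * 3^1*13^1 * 17^1 * 43^(-1)*53^1 = - 140556/43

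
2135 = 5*427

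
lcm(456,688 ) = 39216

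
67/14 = 4 + 11/14 = 4.79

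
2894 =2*1447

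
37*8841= 327117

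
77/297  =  7/27=0.26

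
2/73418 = 1/36709 = 0.00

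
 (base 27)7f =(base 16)cc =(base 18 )b6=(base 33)66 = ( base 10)204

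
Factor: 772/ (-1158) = -2^1*3^(-1) = -2/3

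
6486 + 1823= 8309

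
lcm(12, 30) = 60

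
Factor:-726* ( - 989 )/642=11^2 *23^1*43^1*107^ ( - 1) = 119669/107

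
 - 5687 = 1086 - 6773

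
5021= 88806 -83785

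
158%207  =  158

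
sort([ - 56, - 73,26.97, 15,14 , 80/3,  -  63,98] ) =[ - 73, - 63, - 56,  14,15,80/3,  26.97,98]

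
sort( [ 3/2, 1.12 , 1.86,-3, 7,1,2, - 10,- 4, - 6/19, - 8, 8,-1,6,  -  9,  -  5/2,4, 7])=[-10,-9,  -  8, - 4, - 3,-5/2, - 1,  -  6/19, 1,1.12,3/2, 1.86, 2,  4,6, 7, 7, 8] 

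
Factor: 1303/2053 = 1303^1*2053^( - 1 )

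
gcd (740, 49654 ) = 74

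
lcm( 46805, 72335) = 795685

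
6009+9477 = 15486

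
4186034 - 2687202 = 1498832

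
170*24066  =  4091220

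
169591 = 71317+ 98274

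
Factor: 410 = 2^1*5^1 *41^1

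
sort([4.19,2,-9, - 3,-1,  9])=[ - 9, - 3 , - 1, 2,4.19, 9]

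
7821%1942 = 53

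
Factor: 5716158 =2^1*3^1* 7^1*136099^1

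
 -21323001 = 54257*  (  -  393)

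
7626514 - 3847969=3778545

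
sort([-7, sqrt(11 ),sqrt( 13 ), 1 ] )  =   [ - 7,1,sqrt( 11), sqrt( 13)] 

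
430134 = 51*8434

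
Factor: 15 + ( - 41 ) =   -  2^1*13^1= - 26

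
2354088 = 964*2442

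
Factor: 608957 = 17^1*113^1*317^1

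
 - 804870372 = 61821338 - 866691710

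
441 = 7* 63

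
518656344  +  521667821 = 1040324165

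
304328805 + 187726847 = 492055652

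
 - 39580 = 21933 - 61513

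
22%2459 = 22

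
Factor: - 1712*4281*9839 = -72110739408 = - 2^4*3^1 * 107^1*1427^1 * 9839^1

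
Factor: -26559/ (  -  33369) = 39/49 = 3^1 * 7^(  -  2)* 13^1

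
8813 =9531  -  718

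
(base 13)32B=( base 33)GG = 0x220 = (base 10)544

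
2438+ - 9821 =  - 7383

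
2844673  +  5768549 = 8613222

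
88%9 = 7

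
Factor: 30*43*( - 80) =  - 2^5*3^1*5^2*43^1 = - 103200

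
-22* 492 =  - 10824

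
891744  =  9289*96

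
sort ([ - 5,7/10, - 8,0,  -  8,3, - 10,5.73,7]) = [ - 10, - 8, - 8, - 5,0,7/10, 3, 5.73, 7] 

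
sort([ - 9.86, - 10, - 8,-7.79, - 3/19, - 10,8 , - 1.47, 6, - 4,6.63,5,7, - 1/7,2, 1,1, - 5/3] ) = [-10, - 10, - 9.86, - 8, - 7.79,-4, - 5/3, - 1.47,  -  3/19,-1/7,1,1 , 2,5, 6, 6.63,7 , 8 ] 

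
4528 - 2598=1930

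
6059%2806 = 447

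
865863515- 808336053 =57527462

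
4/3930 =2/1965 = 0.00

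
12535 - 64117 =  - 51582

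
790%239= 73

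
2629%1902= 727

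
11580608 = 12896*898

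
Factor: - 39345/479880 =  - 2^( - 3 )*3^(-1)* 31^(-1 )*61^1 = -  61/744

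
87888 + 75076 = 162964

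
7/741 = 7/741 = 0.01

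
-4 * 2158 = -8632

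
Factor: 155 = 5^1*31^1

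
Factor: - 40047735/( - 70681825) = 8009547/14136365 = 3^1*5^ ( - 1)*7^1*13^1*673^( - 1)*4201^ ( - 1)*29339^1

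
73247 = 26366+46881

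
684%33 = 24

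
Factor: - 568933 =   -  43^1 *101^1*131^1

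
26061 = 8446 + 17615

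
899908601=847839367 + 52069234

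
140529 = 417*337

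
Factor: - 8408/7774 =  - 4204/3887 = - 2^2*13^(-2)*23^( - 1) * 1051^1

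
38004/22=1727 + 5/11= 1727.45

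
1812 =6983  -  5171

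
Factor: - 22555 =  - 5^1*13^1 * 347^1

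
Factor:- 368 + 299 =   -  3^1*23^1 = - 69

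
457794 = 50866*9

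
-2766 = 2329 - 5095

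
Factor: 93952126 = 2^1*46976063^1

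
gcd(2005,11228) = 401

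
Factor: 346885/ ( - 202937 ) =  - 935/547 =- 5^1 * 11^1*17^1*547^( - 1 )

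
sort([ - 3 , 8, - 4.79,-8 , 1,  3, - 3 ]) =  [ - 8, - 4.79,-3, - 3,1 , 3 , 8]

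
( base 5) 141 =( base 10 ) 46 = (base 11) 42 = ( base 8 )56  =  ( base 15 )31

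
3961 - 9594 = -5633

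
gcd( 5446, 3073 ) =7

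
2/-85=-1 + 83/85 = -0.02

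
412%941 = 412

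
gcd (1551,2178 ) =33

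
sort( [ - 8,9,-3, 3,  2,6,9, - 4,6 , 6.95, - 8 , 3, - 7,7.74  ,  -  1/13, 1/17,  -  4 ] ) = [ - 8, - 8 , - 7, - 4,-4,-3,  -  1/13,  1/17, 2,3, 3 , 6,6 , 6.95,7.74,9, 9]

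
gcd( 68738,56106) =2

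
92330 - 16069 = 76261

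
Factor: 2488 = 2^3*311^1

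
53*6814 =361142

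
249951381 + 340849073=590800454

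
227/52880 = 227/52880 = 0.00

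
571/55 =10 + 21/55 = 10.38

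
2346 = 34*69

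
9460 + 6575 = 16035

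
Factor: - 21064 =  - 2^3*2633^1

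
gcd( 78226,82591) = 1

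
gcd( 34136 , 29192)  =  8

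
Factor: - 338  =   -2^1*13^2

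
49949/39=1280  +  29/39=1280.74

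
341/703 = 341/703   =  0.49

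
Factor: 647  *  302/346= 151^1*173^( - 1 )*647^1 =97697/173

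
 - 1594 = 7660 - 9254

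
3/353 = 3/353 = 0.01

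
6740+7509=14249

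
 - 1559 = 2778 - 4337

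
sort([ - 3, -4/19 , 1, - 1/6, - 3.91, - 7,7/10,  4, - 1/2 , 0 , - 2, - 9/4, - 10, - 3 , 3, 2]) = [  -  10, - 7,  -  3.91, - 3, - 3, - 9/4, - 2,-1/2,  -  4/19 ,-1/6, 0, 7/10, 1 , 2,3, 4 ] 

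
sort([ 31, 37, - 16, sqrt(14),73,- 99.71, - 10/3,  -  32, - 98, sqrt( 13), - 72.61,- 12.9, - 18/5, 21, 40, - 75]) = [ - 99.71, - 98, - 75, - 72.61 ,-32, - 16, - 12.9, - 18/5, - 10/3, sqrt ( 13), sqrt(14 ), 21, 31,37,40,73]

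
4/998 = 2/499= 0.00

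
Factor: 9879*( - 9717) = -95994243 =- 3^2*37^1*41^1*79^1*89^1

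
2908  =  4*727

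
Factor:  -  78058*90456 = - 7060814448 = -2^4 * 3^1 * 31^1*1259^1*3769^1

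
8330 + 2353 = 10683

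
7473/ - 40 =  - 7473/40 = - 186.82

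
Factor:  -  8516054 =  - 2^1* 89^1 * 47843^1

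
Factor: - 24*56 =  - 2^6*3^1*7^1=- 1344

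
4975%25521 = 4975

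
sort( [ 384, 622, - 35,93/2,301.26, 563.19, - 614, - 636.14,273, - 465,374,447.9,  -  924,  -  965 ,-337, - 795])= [-965, - 924,-795,- 636.14 ,-614, - 465,-337,  -  35,93/2,273,301.26, 374,  384,447.9 , 563.19,622 ] 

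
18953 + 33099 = 52052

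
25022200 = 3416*7325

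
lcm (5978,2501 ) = 245098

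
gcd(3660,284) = 4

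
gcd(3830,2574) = 2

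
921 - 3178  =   - 2257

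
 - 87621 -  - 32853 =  - 54768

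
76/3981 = 76/3981=0.02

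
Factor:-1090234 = - 2^1 *545117^1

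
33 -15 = 18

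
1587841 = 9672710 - 8084869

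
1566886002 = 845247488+721638514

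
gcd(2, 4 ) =2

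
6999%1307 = 464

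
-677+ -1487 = -2164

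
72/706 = 36/353 = 0.10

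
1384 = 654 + 730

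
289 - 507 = -218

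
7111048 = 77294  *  92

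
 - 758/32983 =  - 758/32983 = -0.02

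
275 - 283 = -8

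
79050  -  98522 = - 19472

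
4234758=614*6897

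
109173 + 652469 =761642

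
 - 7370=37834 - 45204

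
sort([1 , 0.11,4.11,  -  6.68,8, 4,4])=[-6.68,  0.11, 1, 4,4, 4.11, 8 ]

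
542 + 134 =676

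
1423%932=491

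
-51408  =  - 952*54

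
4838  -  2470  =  2368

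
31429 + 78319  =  109748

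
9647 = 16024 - 6377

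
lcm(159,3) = 159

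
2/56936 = 1/28468 = 0.00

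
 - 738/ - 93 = 7 + 29/31 = 7.94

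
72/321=24/107  =  0.22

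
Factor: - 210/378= - 5/9 = - 3^(-2)*5^1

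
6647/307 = 21+200/307 = 21.65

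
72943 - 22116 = 50827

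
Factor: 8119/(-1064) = -2^( - 3) *7^( - 1 )* 19^(  -  1)*23^1*353^1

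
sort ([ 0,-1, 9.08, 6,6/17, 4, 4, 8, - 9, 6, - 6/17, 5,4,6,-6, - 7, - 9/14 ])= [ - 9, -7,-6, - 1, - 9/14, - 6/17, 0 , 6/17,  4, 4,  4,5, 6, 6, 6, 8,9.08] 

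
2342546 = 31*75566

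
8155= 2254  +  5901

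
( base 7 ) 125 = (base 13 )53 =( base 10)68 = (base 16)44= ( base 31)26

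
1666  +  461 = 2127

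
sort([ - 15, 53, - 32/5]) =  [ - 15, - 32/5,53] 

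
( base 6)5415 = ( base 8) 2323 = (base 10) 1235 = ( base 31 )18Q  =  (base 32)16J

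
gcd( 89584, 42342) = 2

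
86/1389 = 86/1389 = 0.06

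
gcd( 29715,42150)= 15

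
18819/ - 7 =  - 18819/7 = - 2688.43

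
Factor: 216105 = 3^1*5^1*14407^1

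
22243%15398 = 6845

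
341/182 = 1 + 159/182=1.87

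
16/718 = 8/359 = 0.02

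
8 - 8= 0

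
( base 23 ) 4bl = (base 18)76E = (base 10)2390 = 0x956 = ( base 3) 10021112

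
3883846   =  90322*43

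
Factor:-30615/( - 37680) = 13/16 = 2^( - 4 )*13^1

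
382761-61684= 321077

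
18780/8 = 2347 + 1/2 = 2347.50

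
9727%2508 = 2203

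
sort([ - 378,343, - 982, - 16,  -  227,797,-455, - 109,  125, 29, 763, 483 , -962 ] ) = [ - 982, - 962, - 455, - 378, -227, - 109,  -  16,29,125,343, 483 , 763, 797 ] 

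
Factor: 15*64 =2^6*3^1*5^1 = 960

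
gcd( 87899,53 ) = 1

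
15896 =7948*2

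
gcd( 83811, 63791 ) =91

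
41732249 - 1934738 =39797511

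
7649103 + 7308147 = 14957250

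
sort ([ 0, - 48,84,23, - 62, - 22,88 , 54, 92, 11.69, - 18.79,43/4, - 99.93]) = [- 99.93, - 62,-48,-22, - 18.79,  0,43/4, 11.69, 23,54,  84,88,92 ] 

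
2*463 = 926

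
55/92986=55/92986 = 0.00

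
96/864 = 1/9 = 0.11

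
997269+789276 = 1786545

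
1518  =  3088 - 1570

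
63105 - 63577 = -472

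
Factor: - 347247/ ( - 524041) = 3^5*7^( - 1)*43^( - 1)*1429^1*1741^(- 1)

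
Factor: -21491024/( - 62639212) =5372756/15659803 =2^2*23^( - 1)*83^1*16183^1*680861^ ( - 1 )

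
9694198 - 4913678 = 4780520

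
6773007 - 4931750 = 1841257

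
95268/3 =31756 = 31756.00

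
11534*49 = 565166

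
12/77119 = 12/77119  =  0.00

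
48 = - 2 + 50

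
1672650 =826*2025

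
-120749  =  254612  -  375361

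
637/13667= 637/13667  =  0.05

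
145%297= 145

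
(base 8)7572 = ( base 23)7B6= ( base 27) 5BK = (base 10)3962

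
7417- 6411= 1006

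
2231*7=15617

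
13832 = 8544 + 5288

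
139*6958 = 967162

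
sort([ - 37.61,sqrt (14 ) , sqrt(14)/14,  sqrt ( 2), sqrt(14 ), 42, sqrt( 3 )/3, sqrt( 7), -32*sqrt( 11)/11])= [ - 37.61, - 32 * sqrt(11) /11,sqrt( 14)/14,sqrt(3 ) /3 , sqrt( 2) , sqrt(7 ),sqrt( 14 ) , sqrt( 14) , 42 ] 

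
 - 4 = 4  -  8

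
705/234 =235/78=3.01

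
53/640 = 53/640 = 0.08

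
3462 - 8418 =-4956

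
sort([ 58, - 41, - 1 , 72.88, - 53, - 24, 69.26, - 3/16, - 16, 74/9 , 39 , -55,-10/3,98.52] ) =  [ - 55, - 53, - 41,-24,-16 ,-10/3 , - 1, - 3/16,74/9, 39, 58, 69.26, 72.88, 98.52]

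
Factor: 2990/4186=5^1*7^( - 1) = 5/7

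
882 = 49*18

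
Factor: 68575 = 5^2*13^1*211^1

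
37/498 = 37/498   =  0.07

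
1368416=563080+805336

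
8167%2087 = 1906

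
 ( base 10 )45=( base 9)50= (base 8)55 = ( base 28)1h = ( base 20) 25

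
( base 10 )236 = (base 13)152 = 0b11101100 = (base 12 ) 178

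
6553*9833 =64435649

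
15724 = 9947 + 5777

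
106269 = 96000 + 10269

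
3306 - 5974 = -2668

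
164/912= 41/228 = 0.18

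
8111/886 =8111/886 = 9.15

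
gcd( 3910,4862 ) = 34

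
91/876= 91/876= 0.10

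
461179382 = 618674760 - 157495378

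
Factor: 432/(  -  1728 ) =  - 1/4 = -2^(-2)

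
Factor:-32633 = -32633^1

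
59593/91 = 654 + 79/91 = 654.87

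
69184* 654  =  45246336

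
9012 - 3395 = 5617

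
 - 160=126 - 286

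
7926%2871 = 2184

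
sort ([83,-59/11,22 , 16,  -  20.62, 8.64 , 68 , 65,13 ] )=[-20.62,-59/11, 8.64, 13,16 , 22, 65,68 , 83]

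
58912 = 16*3682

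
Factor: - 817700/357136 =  - 2^(-2)*5^2*37^1*101^(-1) =-  925/404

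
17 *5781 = 98277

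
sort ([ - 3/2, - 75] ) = [-75, - 3/2]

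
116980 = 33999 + 82981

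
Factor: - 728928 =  - 2^5 * 3^2*2531^1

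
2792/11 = 253 + 9/11 = 253.82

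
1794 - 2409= -615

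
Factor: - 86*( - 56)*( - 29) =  - 2^4*7^1 *29^1*43^1 = - 139664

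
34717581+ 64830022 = 99547603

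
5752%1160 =1112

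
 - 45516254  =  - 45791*994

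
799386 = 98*8157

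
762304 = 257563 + 504741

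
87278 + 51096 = 138374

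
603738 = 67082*9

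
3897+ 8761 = 12658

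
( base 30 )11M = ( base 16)3B8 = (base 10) 952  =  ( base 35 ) r7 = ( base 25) 1d2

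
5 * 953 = 4765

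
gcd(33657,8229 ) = 39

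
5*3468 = 17340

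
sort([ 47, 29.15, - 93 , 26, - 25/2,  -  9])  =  [ - 93, - 25/2, - 9, 26, 29.15, 47 ]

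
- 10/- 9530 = 1/953 = 0.00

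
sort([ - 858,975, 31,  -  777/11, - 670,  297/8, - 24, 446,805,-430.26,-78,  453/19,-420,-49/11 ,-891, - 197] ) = [ - 891,-858, - 670, - 430.26, -420, -197, - 78, - 777/11, - 24,  -  49/11, 453/19, 31,297/8, 446, 805,  975 ] 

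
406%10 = 6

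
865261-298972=566289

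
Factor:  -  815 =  - 5^1 * 163^1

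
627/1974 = 209/658=0.32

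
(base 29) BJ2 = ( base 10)9804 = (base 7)40404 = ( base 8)23114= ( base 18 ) 1C4C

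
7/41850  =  7/41850 = 0.00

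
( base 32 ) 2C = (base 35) 26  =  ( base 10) 76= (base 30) 2g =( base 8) 114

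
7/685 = 7/685  =  0.01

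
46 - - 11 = 57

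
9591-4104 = 5487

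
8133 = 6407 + 1726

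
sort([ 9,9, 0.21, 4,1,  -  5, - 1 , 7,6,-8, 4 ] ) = [ - 8, - 5, - 1,0.21, 1,4,4, 6,7, 9, 9 ]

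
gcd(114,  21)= 3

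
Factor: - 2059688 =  - 2^3*79^1*3259^1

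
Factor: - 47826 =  - 2^1*3^2*2657^1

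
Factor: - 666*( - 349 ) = 232434=2^1 *3^2*37^1*349^1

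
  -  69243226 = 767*( - 90278 )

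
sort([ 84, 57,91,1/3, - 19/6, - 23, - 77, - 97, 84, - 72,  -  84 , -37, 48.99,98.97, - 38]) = [ - 97, - 84, - 77, - 72,-38, - 37, - 23,-19/6, 1/3, 48.99,57 , 84, 84, 91, 98.97]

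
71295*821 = 58533195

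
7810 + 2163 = 9973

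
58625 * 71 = 4162375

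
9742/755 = 9742/755 = 12.90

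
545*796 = 433820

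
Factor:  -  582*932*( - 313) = 169778712 = 2^3*3^1* 97^1  *  233^1*313^1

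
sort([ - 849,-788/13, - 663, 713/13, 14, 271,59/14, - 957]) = [ - 957, - 849, - 663, - 788/13,59/14,  14,713/13, 271 ] 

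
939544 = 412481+527063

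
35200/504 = 4400/63=69.84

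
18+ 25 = 43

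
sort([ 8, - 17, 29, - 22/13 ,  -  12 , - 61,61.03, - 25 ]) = [-61,-25, - 17,-12, - 22/13, 8,29,61.03]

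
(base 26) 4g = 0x78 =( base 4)1320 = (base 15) 80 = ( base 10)120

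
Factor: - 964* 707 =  - 2^2 *7^1 *101^1*241^1 = - 681548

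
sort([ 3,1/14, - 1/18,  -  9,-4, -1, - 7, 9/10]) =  [ - 9,- 7, - 4, - 1, - 1/18,1/14,  9/10, 3]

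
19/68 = 19/68 = 0.28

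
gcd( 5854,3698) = 2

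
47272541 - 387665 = 46884876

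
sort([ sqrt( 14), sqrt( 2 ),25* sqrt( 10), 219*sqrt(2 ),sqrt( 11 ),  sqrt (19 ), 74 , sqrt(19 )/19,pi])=[sqrt(19)/19, sqrt( 2),pi, sqrt( 11 ),sqrt( 14 ),sqrt( 19), 74 , 25*sqrt( 10)  ,  219*sqrt(2 )]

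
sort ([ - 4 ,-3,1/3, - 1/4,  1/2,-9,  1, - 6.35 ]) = [ - 9, - 6.35,-4, - 3, - 1/4, 1/3,1/2, 1 ] 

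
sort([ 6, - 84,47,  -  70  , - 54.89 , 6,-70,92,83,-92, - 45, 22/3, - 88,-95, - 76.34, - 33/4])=[ - 95, - 92, - 88, - 84, - 76.34, - 70,-70, - 54.89, - 45,  -  33/4,6,6, 22/3,  47,  83,92]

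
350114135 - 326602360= 23511775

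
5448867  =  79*68973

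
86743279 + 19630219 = 106373498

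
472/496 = 59/62 = 0.95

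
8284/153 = 54+22/153 = 54.14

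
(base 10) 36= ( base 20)1G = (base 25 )1B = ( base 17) 22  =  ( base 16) 24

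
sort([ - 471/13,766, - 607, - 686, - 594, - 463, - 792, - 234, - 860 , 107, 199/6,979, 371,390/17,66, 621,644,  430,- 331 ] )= [ - 860, - 792, - 686,-607 , - 594, - 463, - 331, - 234 , - 471/13,390/17,  199/6,66 , 107, 371 , 430, 621 , 644,766,979] 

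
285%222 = 63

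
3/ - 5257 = - 3/5257= -0.00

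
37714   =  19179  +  18535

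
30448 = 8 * 3806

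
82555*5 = 412775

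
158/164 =79/82=0.96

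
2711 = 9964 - 7253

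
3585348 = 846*4238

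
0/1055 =0  =  0.00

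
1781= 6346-4565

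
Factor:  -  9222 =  - 2^1 *3^1*29^1 * 53^1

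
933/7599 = 311/2533 = 0.12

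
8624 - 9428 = - 804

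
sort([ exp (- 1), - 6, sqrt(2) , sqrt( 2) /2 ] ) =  [ - 6, exp( - 1 ), sqrt(2 )/2,  sqrt(2) ] 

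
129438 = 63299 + 66139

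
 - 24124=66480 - 90604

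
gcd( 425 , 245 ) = 5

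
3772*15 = 56580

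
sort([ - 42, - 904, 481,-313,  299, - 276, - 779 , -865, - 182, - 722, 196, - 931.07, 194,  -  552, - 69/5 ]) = [ - 931.07, - 904, - 865,-779,-722, - 552,-313, -276, - 182,-42, - 69/5, 194, 196, 299, 481 ]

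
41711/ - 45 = -41711/45  =  - 926.91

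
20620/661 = 31 + 129/661 = 31.20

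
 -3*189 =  - 567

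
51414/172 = 25707/86 = 298.92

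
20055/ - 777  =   - 955/37 = -25.81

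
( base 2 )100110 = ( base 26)1c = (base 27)1B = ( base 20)1I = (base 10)38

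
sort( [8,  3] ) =[3,8 ] 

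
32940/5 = 6588 = 6588.00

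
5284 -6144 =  - 860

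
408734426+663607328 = 1072341754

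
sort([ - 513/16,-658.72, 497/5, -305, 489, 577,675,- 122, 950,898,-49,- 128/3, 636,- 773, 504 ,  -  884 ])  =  [ - 884 ,-773 , - 658.72 , - 305,-122,-49,-128/3 ,-513/16,497/5,  489, 504, 577, 636, 675, 898, 950] 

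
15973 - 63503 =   -  47530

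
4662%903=147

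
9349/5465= 1+3884/5465 = 1.71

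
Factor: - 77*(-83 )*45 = 287595 = 3^2*5^1*7^1*11^1*83^1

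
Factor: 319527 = 3^2*13^1 *2731^1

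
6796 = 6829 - 33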